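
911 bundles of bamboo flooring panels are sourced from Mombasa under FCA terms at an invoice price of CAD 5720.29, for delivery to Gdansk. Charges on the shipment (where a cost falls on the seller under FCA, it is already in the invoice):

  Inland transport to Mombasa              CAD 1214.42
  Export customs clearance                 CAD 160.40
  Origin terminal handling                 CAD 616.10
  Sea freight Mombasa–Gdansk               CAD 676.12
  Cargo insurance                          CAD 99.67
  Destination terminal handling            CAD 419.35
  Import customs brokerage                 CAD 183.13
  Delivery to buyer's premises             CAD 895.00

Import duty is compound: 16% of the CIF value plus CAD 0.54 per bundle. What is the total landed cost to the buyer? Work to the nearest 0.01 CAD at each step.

Total landed cost: CAD 10239.55

FCA: the seller delivers export-cleared goods to the carrier; the buyer bears costs from that point.
Already in the invoice (seller's account under FCA): inland to port, export clearance — exclude.
CIF value = FCA price + origin terminal + freight + insurance = 5720.29 + 616.10 + 676.12 + 99.67 = 7112.18
Ad valorem component: 7112.18 × 16% = 1137.95
Specific component: 911 × 0.54 = 491.94
Import duty = 1137.95 + 491.94 = 1629.89
Buyer bears: origin terminal 616.10 + freight 676.12 + insurance 99.67 + destination terminal 419.35 + brokerage 183.13 + delivery 895.00 + duty 1629.89 = 4519.26
Landed cost = invoice 5720.29 + 4519.26 = 10239.55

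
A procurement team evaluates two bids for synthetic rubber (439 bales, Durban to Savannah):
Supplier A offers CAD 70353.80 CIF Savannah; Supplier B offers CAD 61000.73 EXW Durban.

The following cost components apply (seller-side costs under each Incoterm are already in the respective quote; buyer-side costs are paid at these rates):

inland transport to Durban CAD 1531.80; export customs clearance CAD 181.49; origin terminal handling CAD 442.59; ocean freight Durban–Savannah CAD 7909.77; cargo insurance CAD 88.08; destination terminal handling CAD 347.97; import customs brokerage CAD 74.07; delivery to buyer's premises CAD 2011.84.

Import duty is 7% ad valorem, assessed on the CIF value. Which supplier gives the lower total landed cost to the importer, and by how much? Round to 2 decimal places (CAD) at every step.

Supplier A is cheaper by CAD 856.70

Supplier A (CIF):
The CIF price already equals the CIF value: 70353.80
Import duty = 70353.80 × 7% = 4924.77
Buyer bears (A): 347.97 + 74.07 + 2011.84 = 2433.88
Landed cost (A) = invoice 70353.80 + 2433.88 + duty 4924.77 = 77712.45
Supplier B (EXW):
CIF value = EXW price + inland to port + export clearance + origin terminal + freight + insurance = 61000.73 + 1531.80 + 181.49 + 442.59 + 7909.77 + 88.08 = 71154.46
Import duty = 71154.46 × 7% = 4980.81
Buyer bears (B): 1531.80 + 181.49 + 442.59 + 7909.77 + 88.08 + 347.97 + 74.07 + 2011.84 = 12587.61
Landed cost (B) = invoice 61000.73 + 12587.61 + duty 4980.81 = 78569.15
Difference = |77712.45 − 78569.15| = 856.70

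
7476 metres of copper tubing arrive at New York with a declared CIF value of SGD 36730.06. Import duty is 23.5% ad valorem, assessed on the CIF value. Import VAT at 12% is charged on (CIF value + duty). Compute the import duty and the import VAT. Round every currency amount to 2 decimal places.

Import duty = 36730.06 × 23.5% = 8631.56
VAT base = CIF + duty = 36730.06 + 8631.56 = 45361.62
Import VAT = 45361.62 × 12% = 5443.39

Import duty: SGD 8631.56; import VAT: SGD 5443.39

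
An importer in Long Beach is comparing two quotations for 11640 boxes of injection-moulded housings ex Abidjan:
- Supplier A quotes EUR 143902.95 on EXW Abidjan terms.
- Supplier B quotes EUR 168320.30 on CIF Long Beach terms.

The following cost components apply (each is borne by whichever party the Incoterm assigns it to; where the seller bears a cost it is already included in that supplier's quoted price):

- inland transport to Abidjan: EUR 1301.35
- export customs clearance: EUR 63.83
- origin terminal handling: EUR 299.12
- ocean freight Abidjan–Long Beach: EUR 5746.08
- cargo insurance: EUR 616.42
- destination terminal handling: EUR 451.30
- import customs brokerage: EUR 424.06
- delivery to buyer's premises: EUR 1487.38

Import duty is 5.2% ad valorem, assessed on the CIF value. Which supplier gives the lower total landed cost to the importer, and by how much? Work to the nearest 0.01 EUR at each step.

Supplier A (EXW):
CIF value = EXW price + inland to port + export clearance + origin terminal + freight + insurance = 143902.95 + 1301.35 + 63.83 + 299.12 + 5746.08 + 616.42 = 151929.75
Import duty = 151929.75 × 5.2% = 7900.35
Buyer bears (A): 1301.35 + 63.83 + 299.12 + 5746.08 + 616.42 + 451.30 + 424.06 + 1487.38 = 10389.54
Landed cost (A) = invoice 143902.95 + 10389.54 + duty 7900.35 = 162192.84
Supplier B (CIF):
The CIF price already equals the CIF value: 168320.30
Import duty = 168320.30 × 5.2% = 8752.66
Buyer bears (B): 451.30 + 424.06 + 1487.38 = 2362.74
Landed cost (B) = invoice 168320.30 + 2362.74 + duty 8752.66 = 179435.70
Difference = |162192.84 − 179435.70| = 17242.86

Supplier A is cheaper by EUR 17242.86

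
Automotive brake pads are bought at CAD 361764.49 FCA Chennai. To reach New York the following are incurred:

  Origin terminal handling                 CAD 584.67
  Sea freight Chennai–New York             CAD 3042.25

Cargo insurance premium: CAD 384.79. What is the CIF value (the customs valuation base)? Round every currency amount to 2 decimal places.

CIF = FCA price + pre-shipment costs + freight + insurance
CIF = 361764.49 + 584.67 + 3042.25 + 384.79 = 365776.20

CIF value: CAD 365776.20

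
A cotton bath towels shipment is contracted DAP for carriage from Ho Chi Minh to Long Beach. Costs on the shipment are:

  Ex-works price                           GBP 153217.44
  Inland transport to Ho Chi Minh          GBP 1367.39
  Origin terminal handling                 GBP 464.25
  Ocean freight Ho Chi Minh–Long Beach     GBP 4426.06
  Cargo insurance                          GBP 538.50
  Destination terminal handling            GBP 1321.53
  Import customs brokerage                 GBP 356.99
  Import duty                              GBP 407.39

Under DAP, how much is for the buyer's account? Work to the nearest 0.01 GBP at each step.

DAP: the seller bears all costs to the named destination except import duty and clearance.
Seller's account: goods 153217.44 + inland to port 1367.39 + origin terminal 464.25 + freight 4426.06 + insurance 538.50 + destination terminal 1321.53 = 161335.17
Buyer's account: brokerage 356.99 + duty 407.39 = 764.38

Buyer's account: GBP 764.38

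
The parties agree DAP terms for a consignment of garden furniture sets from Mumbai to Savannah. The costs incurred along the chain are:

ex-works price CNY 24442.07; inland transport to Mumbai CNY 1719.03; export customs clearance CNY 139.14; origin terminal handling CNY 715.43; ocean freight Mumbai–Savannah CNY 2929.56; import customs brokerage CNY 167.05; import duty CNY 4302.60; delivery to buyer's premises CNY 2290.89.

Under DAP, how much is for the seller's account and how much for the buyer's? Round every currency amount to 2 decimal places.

DAP: the seller bears all costs to the named destination except import duty and clearance.
Seller's account: goods 24442.07 + inland to port 1719.03 + export clearance 139.14 + origin terminal 715.43 + freight 2929.56 + delivery 2290.89 = 32236.12
Buyer's account: brokerage 167.05 + duty 4302.60 = 4469.65

Seller: CNY 32236.12; buyer: CNY 4469.65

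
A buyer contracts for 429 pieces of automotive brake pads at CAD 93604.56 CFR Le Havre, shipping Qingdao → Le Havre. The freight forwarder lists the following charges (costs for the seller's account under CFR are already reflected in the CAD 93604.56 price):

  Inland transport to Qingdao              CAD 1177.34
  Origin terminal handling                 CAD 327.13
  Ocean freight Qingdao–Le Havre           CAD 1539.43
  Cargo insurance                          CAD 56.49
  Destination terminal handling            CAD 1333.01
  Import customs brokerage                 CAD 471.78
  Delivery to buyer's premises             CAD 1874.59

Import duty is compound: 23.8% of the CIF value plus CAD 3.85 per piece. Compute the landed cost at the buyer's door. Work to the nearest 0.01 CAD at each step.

Total landed cost: CAD 121283.41

CFR: the seller pays costs through ocean freight to the destination port, but not insurance.
Already in the invoice (seller's account under CFR): inland to port, origin terminal, freight — exclude.
CIF value = CFR price + insurance = 93604.56 + 56.49 = 93661.05
Ad valorem component: 93661.05 × 23.8% = 22291.33
Specific component: 429 × 3.85 = 1651.65
Import duty = 22291.33 + 1651.65 = 23942.98
Buyer bears: insurance 56.49 + destination terminal 1333.01 + brokerage 471.78 + delivery 1874.59 + duty 23942.98 = 27678.85
Landed cost = invoice 93604.56 + 27678.85 = 121283.41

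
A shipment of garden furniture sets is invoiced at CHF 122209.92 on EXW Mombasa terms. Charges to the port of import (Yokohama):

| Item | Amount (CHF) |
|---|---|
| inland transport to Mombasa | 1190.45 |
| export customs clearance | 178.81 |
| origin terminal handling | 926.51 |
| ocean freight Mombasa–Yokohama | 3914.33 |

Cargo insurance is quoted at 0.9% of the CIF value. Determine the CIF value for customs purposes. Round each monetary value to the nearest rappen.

CIF value: CHF 129586.30

Let C be the CIF value. C = EXW price + pre-shipment costs + freight + 0.9% × C
C − 0.9% × C = 122209.92 + 1190.45 + 178.81 + 926.51 + 3914.33
0.991 × C = 128420.02
C = 128420.02 / 0.991 = 129586.30
Insurance premium = 0.9% × 129586.30 = 1166.28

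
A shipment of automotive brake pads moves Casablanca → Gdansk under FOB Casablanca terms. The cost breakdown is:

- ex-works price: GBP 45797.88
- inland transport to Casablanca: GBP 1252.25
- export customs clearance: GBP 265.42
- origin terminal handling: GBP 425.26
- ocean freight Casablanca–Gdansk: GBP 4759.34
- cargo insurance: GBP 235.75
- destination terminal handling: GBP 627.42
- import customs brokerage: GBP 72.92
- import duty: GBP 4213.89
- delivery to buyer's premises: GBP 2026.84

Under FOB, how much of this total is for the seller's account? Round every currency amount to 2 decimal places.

Seller's account: GBP 47740.81

FOB: the seller bears costs until goods are on board at the origin port; the buyer bears freight, insurance and all costs thereafter.
Seller's account: goods 45797.88 + inland to port 1252.25 + export clearance 265.42 + origin terminal 425.26 = 47740.81
Buyer's account: freight 4759.34 + insurance 235.75 + destination terminal 627.42 + brokerage 72.92 + duty 4213.89 + delivery 2026.84 = 11936.16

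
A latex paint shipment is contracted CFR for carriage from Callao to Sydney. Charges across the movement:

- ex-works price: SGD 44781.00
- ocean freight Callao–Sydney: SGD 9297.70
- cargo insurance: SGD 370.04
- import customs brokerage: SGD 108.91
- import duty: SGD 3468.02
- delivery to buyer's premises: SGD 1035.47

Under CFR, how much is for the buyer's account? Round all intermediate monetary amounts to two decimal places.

Buyer's account: SGD 4982.44

CFR: the seller pays costs through ocean freight to the destination port, but not insurance.
Seller's account: goods 44781.00 + freight 9297.70 = 54078.70
Buyer's account: insurance 370.04 + brokerage 108.91 + duty 3468.02 + delivery 1035.47 = 4982.44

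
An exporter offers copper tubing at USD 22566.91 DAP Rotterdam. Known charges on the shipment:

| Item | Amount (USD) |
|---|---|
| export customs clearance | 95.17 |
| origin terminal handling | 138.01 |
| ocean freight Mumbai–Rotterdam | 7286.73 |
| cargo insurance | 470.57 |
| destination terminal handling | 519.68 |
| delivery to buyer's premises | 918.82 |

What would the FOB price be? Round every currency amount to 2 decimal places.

Not relevant to the conversion: export clearance, origin terminal — on the seller under both DAP and FOB; already in the DAP price and stays in the FOB price.
From DAP to FOB, the seller no longer bears: freight, insurance, destination terminal, delivery.
FOB price = 22566.91 − 7286.73 − 470.57 − 519.68 − 918.82 = 13371.11

FOB price: USD 13371.11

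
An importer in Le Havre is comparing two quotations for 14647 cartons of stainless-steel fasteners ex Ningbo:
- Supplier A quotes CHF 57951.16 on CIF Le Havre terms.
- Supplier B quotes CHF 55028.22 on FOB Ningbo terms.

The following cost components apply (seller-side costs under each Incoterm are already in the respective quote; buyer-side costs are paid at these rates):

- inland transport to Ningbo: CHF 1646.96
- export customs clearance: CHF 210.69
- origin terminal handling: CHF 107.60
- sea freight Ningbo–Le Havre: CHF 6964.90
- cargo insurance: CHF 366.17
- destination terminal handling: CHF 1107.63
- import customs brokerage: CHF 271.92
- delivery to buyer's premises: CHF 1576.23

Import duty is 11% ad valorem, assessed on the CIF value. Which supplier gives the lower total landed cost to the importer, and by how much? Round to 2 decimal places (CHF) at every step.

Supplier A (CIF):
The CIF price already equals the CIF value: 57951.16
Import duty = 57951.16 × 11% = 6374.63
Buyer bears (A): 1107.63 + 271.92 + 1576.23 = 2955.78
Landed cost (A) = invoice 57951.16 + 2955.78 + duty 6374.63 = 67281.57
Supplier B (FOB):
CIF value = FOB price + freight + insurance = 55028.22 + 6964.90 + 366.17 = 62359.29
Import duty = 62359.29 × 11% = 6859.52
Buyer bears (B): 6964.90 + 366.17 + 1107.63 + 271.92 + 1576.23 = 10286.85
Landed cost (B) = invoice 55028.22 + 10286.85 + duty 6859.52 = 72174.59
Difference = |67281.57 − 72174.59| = 4893.02

Supplier A is cheaper by CHF 4893.02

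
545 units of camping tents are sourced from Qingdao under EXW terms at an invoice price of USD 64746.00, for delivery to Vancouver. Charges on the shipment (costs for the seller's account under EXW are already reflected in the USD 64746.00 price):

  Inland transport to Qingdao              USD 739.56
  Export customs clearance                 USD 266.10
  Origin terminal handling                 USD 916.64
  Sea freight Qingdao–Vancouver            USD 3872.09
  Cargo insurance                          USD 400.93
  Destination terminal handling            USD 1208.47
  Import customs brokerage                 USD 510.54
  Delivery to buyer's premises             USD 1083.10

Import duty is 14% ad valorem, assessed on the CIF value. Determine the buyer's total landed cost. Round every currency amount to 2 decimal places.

EXW: the seller makes goods available at their premises; the buyer bears all onward costs.
CIF value = EXW price + inland to port + export clearance + origin terminal + freight + insurance = 64746.00 + 739.56 + 266.10 + 916.64 + 3872.09 + 400.93 = 70941.32
Import duty = 70941.32 × 14% = 9931.78
Buyer bears: inland to port 739.56 + export clearance 266.10 + origin terminal 916.64 + freight 3872.09 + insurance 400.93 + destination terminal 1208.47 + brokerage 510.54 + delivery 1083.10 + duty 9931.78 = 18929.21
Landed cost = invoice 64746.00 + 18929.21 = 83675.21

Total landed cost: USD 83675.21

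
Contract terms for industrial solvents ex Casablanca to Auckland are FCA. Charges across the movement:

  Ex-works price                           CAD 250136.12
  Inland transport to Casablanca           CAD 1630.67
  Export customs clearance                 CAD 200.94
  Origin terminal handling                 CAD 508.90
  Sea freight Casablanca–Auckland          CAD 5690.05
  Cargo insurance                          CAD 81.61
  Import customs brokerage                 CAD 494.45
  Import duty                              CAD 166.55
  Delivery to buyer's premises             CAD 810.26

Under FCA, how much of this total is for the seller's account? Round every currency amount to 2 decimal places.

Seller's account: CAD 251967.73

FCA: the seller delivers export-cleared goods to the carrier; the buyer bears costs from that point.
Seller's account: goods 250136.12 + inland to port 1630.67 + export clearance 200.94 = 251967.73
Buyer's account: origin terminal 508.90 + freight 5690.05 + insurance 81.61 + brokerage 494.45 + duty 166.55 + delivery 810.26 = 7751.82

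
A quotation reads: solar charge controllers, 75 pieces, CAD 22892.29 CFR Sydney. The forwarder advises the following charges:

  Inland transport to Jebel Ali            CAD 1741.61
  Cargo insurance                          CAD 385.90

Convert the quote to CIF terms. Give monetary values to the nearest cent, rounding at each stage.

CIF price: CAD 23278.19

Not relevant to the conversion: inland to port — on the seller under both CFR and CIF; already in the CFR price and stays in the CIF price.
From CFR to CIF, the seller additionally bears: insurance.
CIF price = 22892.29 + 385.90 = 23278.19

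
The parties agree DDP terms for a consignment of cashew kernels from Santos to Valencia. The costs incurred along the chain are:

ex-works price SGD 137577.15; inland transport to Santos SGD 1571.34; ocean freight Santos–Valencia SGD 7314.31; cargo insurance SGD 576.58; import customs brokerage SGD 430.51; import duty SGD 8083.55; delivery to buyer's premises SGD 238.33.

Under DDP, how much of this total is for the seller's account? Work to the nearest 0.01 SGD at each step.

Seller's account: SGD 155791.77

DDP: the seller bears all costs including import duty.
Seller's account: goods 137577.15 + inland to port 1571.34 + freight 7314.31 + insurance 576.58 + brokerage 430.51 + duty 8083.55 + delivery 238.33 = 155791.77
Buyer's account: 0.00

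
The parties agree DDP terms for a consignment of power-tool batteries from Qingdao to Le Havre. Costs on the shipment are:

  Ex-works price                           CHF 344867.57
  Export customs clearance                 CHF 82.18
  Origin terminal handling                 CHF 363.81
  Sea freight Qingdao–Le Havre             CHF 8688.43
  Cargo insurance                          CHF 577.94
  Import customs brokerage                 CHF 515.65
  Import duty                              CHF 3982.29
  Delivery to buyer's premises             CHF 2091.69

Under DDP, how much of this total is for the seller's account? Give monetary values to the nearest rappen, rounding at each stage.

DDP: the seller bears all costs including import duty.
Seller's account: goods 344867.57 + export clearance 82.18 + origin terminal 363.81 + freight 8688.43 + insurance 577.94 + brokerage 515.65 + duty 3982.29 + delivery 2091.69 = 361169.56
Buyer's account: 0.00

Seller's account: CHF 361169.56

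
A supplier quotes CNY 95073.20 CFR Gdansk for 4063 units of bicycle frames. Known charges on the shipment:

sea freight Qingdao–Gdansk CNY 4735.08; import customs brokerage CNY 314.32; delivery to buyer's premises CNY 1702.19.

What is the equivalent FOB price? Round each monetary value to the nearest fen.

FOB price: CNY 90338.12

Not relevant to the conversion: brokerage, delivery — on the buyer under both terms; not part of either seller's price.
From CFR to FOB, the seller no longer bears: freight.
FOB price = 95073.20 − 4735.08 = 90338.12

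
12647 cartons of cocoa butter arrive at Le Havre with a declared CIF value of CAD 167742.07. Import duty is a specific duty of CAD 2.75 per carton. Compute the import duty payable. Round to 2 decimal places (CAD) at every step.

Import duty: CAD 34779.25

Import duty = 12647 × 2.75 = 34779.25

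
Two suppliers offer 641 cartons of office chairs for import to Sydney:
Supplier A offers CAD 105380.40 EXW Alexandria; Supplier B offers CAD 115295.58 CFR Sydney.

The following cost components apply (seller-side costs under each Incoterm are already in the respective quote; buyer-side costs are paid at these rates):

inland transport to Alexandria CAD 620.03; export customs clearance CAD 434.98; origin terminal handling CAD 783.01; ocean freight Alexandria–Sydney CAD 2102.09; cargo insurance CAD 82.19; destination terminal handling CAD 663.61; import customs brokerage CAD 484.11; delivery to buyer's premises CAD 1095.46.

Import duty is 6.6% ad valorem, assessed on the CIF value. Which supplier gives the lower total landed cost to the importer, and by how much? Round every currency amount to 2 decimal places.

Supplier A is cheaper by CAD 6369.42

Supplier A (EXW):
CIF value = EXW price + inland to port + export clearance + origin terminal + freight + insurance = 105380.40 + 620.03 + 434.98 + 783.01 + 2102.09 + 82.19 = 109402.70
Import duty = 109402.70 × 6.6% = 7220.58
Buyer bears (A): 620.03 + 434.98 + 783.01 + 2102.09 + 82.19 + 663.61 + 484.11 + 1095.46 = 6265.48
Landed cost (A) = invoice 105380.40 + 6265.48 + duty 7220.58 = 118866.46
Supplier B (CFR):
CIF value = CFR price + insurance = 115295.58 + 82.19 = 115377.77
Import duty = 115377.77 × 6.6% = 7614.93
Buyer bears (B): 82.19 + 663.61 + 484.11 + 1095.46 = 2325.37
Landed cost (B) = invoice 115295.58 + 2325.37 + duty 7614.93 = 125235.88
Difference = |118866.46 − 125235.88| = 6369.42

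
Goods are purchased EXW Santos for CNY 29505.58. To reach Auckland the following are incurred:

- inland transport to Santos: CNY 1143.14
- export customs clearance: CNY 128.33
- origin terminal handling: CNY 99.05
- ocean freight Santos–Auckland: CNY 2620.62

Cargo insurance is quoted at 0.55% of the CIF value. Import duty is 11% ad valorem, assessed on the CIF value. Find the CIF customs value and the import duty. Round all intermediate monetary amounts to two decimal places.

CIF value: CNY 33681.97; import duty: CNY 3705.02

Let C be the CIF value. C = EXW price + pre-shipment costs + freight + 0.55% × C
C − 0.55% × C = 29505.58 + 1143.14 + 128.33 + 99.05 + 2620.62
0.9945 × C = 33496.72
C = 33496.72 / 0.9945 = 33681.97
Insurance premium = 0.55% × 33681.97 = 185.25
Import duty = 33681.97 × 11% = 3705.02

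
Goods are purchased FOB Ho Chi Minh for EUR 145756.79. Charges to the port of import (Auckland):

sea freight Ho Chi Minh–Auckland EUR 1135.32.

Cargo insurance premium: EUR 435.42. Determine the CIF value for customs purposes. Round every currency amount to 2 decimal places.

CIF = FOB price + freight + insurance
CIF = 145756.79 + 1135.32 + 435.42 = 147327.53

CIF value: EUR 147327.53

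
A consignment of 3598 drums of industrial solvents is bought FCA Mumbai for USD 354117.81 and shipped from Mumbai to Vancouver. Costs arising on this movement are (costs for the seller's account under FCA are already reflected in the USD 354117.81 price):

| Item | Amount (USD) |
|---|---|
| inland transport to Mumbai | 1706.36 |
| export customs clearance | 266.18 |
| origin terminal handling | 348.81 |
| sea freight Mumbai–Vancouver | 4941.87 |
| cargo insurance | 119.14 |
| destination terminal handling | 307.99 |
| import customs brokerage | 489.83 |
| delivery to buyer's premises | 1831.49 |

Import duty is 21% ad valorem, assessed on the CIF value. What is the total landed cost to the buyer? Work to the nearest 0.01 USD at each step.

FCA: the seller delivers export-cleared goods to the carrier; the buyer bears costs from that point.
Already in the invoice (seller's account under FCA): inland to port, export clearance — exclude.
CIF value = FCA price + origin terminal + freight + insurance = 354117.81 + 348.81 + 4941.87 + 119.14 = 359527.63
Import duty = 359527.63 × 21% = 75500.80
Buyer bears: origin terminal 348.81 + freight 4941.87 + insurance 119.14 + destination terminal 307.99 + brokerage 489.83 + delivery 1831.49 + duty 75500.80 = 83539.93
Landed cost = invoice 354117.81 + 83539.93 = 437657.74

Total landed cost: USD 437657.74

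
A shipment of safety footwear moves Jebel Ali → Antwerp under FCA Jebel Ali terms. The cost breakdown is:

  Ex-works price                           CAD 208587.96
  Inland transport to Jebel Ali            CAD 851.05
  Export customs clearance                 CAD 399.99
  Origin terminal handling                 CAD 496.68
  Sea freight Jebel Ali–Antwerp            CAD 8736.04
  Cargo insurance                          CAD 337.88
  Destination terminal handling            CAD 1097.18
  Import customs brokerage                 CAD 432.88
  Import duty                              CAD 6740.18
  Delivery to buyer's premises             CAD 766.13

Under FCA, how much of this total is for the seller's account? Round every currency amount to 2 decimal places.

FCA: the seller delivers export-cleared goods to the carrier; the buyer bears costs from that point.
Seller's account: goods 208587.96 + inland to port 851.05 + export clearance 399.99 = 209839.00
Buyer's account: origin terminal 496.68 + freight 8736.04 + insurance 337.88 + destination terminal 1097.18 + brokerage 432.88 + duty 6740.18 + delivery 766.13 = 18606.97

Seller's account: CAD 209839.00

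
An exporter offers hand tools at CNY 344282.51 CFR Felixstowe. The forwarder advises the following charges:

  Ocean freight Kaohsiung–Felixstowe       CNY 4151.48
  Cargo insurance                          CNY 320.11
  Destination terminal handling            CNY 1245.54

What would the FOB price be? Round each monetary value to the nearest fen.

Not relevant to the conversion: destination terminal, insurance — on the buyer under both terms; not part of either seller's price.
From CFR to FOB, the seller no longer bears: freight.
FOB price = 344282.51 − 4151.48 = 340131.03

FOB price: CNY 340131.03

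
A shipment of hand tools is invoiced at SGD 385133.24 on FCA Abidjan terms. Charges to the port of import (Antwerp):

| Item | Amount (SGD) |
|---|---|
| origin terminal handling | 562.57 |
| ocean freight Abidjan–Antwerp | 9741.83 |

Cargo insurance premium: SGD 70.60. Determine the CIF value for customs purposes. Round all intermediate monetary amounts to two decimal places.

CIF value: SGD 395508.24

CIF = FCA price + pre-shipment costs + freight + insurance
CIF = 385133.24 + 562.57 + 9741.83 + 70.60 = 395508.24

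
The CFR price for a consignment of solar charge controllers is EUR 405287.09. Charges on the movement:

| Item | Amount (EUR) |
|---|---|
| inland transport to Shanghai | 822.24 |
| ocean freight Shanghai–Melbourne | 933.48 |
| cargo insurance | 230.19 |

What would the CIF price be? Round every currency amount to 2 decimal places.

Not relevant to the conversion: inland to port, freight — on the seller under both CFR and CIF; already in the CFR price and stays in the CIF price.
From CFR to CIF, the seller additionally bears: insurance.
CIF price = 405287.09 + 230.19 = 405517.28

CIF price: EUR 405517.28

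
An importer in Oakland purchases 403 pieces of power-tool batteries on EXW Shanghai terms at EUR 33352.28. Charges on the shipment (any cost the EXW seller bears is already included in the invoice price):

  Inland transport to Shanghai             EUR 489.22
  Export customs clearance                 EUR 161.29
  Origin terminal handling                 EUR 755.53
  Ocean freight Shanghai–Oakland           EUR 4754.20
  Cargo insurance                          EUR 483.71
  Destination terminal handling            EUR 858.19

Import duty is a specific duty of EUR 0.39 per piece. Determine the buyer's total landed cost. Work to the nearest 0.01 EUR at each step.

EXW: the seller makes goods available at their premises; the buyer bears all onward costs.
CIF value = EXW price + inland to port + export clearance + origin terminal + freight + insurance = 33352.28 + 489.22 + 161.29 + 755.53 + 4754.20 + 483.71 = 39996.23
Import duty = 403 × 0.39 = 157.17
Buyer bears: inland to port 489.22 + export clearance 161.29 + origin terminal 755.53 + freight 4754.20 + insurance 483.71 + destination terminal 858.19 + duty 157.17 = 7659.31
Landed cost = invoice 33352.28 + 7659.31 = 41011.59

Total landed cost: EUR 41011.59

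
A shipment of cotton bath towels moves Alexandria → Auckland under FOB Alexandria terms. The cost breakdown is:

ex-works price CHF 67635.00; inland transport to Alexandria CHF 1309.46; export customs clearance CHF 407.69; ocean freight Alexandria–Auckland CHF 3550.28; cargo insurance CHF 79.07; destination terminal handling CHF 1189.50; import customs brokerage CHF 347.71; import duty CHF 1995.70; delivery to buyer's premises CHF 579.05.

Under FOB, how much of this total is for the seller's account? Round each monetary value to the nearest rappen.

Seller's account: CHF 69352.15

FOB: the seller bears costs until goods are on board at the origin port; the buyer bears freight, insurance and all costs thereafter.
Seller's account: goods 67635.00 + inland to port 1309.46 + export clearance 407.69 = 69352.15
Buyer's account: freight 3550.28 + insurance 79.07 + destination terminal 1189.50 + brokerage 347.71 + duty 1995.70 + delivery 579.05 = 7741.31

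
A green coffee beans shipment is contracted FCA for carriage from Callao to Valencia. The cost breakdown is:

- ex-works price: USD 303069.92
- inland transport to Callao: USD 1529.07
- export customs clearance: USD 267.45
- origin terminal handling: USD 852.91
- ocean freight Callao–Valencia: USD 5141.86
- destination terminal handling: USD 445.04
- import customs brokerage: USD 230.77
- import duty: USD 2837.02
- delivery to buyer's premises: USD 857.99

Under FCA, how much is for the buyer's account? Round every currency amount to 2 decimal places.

FCA: the seller delivers export-cleared goods to the carrier; the buyer bears costs from that point.
Seller's account: goods 303069.92 + inland to port 1529.07 + export clearance 267.45 = 304866.44
Buyer's account: origin terminal 852.91 + freight 5141.86 + destination terminal 445.04 + brokerage 230.77 + duty 2837.02 + delivery 857.99 = 10365.59

Buyer's account: USD 10365.59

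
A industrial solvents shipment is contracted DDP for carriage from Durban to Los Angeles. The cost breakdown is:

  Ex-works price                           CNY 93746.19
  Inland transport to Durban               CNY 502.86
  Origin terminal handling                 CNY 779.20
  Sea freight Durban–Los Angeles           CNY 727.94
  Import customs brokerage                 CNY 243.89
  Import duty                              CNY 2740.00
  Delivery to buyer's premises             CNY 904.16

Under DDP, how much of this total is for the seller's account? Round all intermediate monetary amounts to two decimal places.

Seller's account: CNY 99644.24

DDP: the seller bears all costs including import duty.
Seller's account: goods 93746.19 + inland to port 502.86 + origin terminal 779.20 + freight 727.94 + brokerage 243.89 + duty 2740.00 + delivery 904.16 = 99644.24
Buyer's account: 0.00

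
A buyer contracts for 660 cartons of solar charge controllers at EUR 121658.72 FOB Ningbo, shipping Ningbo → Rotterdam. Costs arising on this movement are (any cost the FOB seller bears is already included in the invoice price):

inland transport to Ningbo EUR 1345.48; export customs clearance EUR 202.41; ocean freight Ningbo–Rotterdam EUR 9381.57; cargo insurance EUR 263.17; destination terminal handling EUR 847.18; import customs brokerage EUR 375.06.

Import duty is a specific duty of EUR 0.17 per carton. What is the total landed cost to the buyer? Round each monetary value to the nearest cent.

Total landed cost: EUR 132637.90

FOB: the seller bears costs until goods are on board at the origin port; the buyer bears freight, insurance and all costs thereafter.
Already in the invoice (seller's account under FOB): inland to port, export clearance — exclude.
CIF value = FOB price + freight + insurance = 121658.72 + 9381.57 + 263.17 = 131303.46
Import duty = 660 × 0.17 = 112.20
Buyer bears: freight 9381.57 + insurance 263.17 + destination terminal 847.18 + brokerage 375.06 + duty 112.20 = 10979.18
Landed cost = invoice 121658.72 + 10979.18 = 132637.90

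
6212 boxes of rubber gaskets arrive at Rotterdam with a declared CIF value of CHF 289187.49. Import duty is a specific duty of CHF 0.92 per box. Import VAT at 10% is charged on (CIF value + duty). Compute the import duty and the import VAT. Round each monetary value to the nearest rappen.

Import duty: CHF 5715.04; import VAT: CHF 29490.25

Import duty = 6212 × 0.92 = 5715.04
VAT base = CIF + duty = 289187.49 + 5715.04 = 294902.53
Import VAT = 294902.53 × 10% = 29490.25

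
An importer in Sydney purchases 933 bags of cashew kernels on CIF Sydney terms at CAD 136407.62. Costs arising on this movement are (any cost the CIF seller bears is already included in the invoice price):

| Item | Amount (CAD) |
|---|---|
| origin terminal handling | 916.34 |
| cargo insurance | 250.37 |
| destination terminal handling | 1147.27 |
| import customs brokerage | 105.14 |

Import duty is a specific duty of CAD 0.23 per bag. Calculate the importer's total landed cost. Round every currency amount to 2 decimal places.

Total landed cost: CAD 137874.62

CIF: the seller pays costs through ocean freight and marine insurance to the destination port.
Already in the invoice (seller's account under CIF): origin terminal, insurance — exclude.
The CIF price already equals the CIF value: 136407.62
Import duty = 933 × 0.23 = 214.59
Buyer bears: destination terminal 1147.27 + brokerage 105.14 + duty 214.59 = 1467.00
Landed cost = invoice 136407.62 + 1467.00 = 137874.62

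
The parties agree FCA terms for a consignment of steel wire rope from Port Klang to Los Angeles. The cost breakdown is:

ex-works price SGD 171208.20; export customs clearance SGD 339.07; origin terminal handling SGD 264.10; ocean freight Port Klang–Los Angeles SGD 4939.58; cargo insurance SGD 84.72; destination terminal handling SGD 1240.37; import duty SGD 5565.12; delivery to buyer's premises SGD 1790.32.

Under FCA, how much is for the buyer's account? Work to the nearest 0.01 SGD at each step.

Buyer's account: SGD 13884.21

FCA: the seller delivers export-cleared goods to the carrier; the buyer bears costs from that point.
Seller's account: goods 171208.20 + export clearance 339.07 = 171547.27
Buyer's account: origin terminal 264.10 + freight 4939.58 + insurance 84.72 + destination terminal 1240.37 + duty 5565.12 + delivery 1790.32 = 13884.21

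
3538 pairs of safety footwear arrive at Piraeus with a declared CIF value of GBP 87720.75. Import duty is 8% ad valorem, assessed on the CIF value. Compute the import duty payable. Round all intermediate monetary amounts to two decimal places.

Import duty = 87720.75 × 8% = 7017.66

Import duty: GBP 7017.66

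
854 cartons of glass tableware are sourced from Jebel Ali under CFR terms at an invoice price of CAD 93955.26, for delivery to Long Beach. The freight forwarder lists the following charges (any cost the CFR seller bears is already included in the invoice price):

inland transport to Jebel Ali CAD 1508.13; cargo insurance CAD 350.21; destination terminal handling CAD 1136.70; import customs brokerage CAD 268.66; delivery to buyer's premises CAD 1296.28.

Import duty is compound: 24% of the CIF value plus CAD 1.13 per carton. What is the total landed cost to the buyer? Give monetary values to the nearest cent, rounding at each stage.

Total landed cost: CAD 120605.44

CFR: the seller pays costs through ocean freight to the destination port, but not insurance.
Already in the invoice (seller's account under CFR): inland to port — exclude.
CIF value = CFR price + insurance = 93955.26 + 350.21 = 94305.47
Ad valorem component: 94305.47 × 24% = 22633.31
Specific component: 854 × 1.13 = 965.02
Import duty = 22633.31 + 965.02 = 23598.33
Buyer bears: insurance 350.21 + destination terminal 1136.70 + brokerage 268.66 + delivery 1296.28 + duty 23598.33 = 26650.18
Landed cost = invoice 93955.26 + 26650.18 = 120605.44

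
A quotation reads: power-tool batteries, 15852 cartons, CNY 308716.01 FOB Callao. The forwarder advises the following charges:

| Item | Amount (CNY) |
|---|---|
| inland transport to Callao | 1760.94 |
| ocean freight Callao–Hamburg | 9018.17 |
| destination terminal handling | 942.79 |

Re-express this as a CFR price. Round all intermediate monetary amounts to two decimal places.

CFR price: CNY 317734.18

Not relevant to the conversion: inland to port — on the seller under both FOB and CFR; already in the FOB price and stays in the CFR price. destination terminal — on the buyer under both terms; not part of either seller's price.
From FOB to CFR, the seller additionally bears: freight.
CFR price = 308716.01 + 9018.17 = 317734.18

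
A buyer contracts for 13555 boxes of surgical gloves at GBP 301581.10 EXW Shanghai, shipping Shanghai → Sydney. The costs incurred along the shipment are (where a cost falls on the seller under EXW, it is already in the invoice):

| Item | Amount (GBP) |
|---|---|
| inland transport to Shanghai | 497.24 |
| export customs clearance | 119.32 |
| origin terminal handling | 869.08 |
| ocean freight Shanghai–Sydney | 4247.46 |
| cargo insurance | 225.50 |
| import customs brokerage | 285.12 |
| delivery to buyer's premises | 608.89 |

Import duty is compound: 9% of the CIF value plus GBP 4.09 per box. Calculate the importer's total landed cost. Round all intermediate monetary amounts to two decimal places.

Total landed cost: GBP 391552.23

EXW: the seller makes goods available at their premises; the buyer bears all onward costs.
CIF value = EXW price + inland to port + export clearance + origin terminal + freight + insurance = 301581.10 + 497.24 + 119.32 + 869.08 + 4247.46 + 225.50 = 307539.70
Ad valorem component: 307539.70 × 9% = 27678.57
Specific component: 13555 × 4.09 = 55439.95
Import duty = 27678.57 + 55439.95 = 83118.52
Buyer bears: inland to port 497.24 + export clearance 119.32 + origin terminal 869.08 + freight 4247.46 + insurance 225.50 + brokerage 285.12 + delivery 608.89 + duty 83118.52 = 89971.13
Landed cost = invoice 301581.10 + 89971.13 = 391552.23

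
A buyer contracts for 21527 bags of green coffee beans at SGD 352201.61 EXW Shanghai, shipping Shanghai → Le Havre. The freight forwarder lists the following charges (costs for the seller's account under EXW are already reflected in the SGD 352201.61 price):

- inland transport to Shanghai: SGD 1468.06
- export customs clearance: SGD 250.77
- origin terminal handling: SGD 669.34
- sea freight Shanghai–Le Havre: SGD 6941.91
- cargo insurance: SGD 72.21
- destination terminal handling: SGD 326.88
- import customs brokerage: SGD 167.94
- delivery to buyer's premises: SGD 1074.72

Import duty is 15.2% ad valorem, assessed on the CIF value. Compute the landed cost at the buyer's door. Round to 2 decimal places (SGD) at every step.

Total landed cost: SGD 418137.23

EXW: the seller makes goods available at their premises; the buyer bears all onward costs.
CIF value = EXW price + inland to port + export clearance + origin terminal + freight + insurance = 352201.61 + 1468.06 + 250.77 + 669.34 + 6941.91 + 72.21 = 361603.90
Import duty = 361603.90 × 15.2% = 54963.79
Buyer bears: inland to port 1468.06 + export clearance 250.77 + origin terminal 669.34 + freight 6941.91 + insurance 72.21 + destination terminal 326.88 + brokerage 167.94 + delivery 1074.72 + duty 54963.79 = 65935.62
Landed cost = invoice 352201.61 + 65935.62 = 418137.23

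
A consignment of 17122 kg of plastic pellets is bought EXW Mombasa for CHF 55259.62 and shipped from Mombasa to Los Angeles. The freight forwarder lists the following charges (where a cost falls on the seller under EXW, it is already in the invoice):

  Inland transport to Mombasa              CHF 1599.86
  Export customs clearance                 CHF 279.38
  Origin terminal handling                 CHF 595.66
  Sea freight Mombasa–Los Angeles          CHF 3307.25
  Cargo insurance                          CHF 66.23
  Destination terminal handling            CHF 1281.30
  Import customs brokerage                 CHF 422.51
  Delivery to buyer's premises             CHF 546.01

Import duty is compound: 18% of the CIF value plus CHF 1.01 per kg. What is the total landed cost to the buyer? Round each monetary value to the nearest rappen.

Total landed cost: CHF 91650.48

EXW: the seller makes goods available at their premises; the buyer bears all onward costs.
CIF value = EXW price + inland to port + export clearance + origin terminal + freight + insurance = 55259.62 + 1599.86 + 279.38 + 595.66 + 3307.25 + 66.23 = 61108.00
Ad valorem component: 61108.00 × 18% = 10999.44
Specific component: 17122 × 1.01 = 17293.22
Import duty = 10999.44 + 17293.22 = 28292.66
Buyer bears: inland to port 1599.86 + export clearance 279.38 + origin terminal 595.66 + freight 3307.25 + insurance 66.23 + destination terminal 1281.30 + brokerage 422.51 + delivery 546.01 + duty 28292.66 = 36390.86
Landed cost = invoice 55259.62 + 36390.86 = 91650.48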